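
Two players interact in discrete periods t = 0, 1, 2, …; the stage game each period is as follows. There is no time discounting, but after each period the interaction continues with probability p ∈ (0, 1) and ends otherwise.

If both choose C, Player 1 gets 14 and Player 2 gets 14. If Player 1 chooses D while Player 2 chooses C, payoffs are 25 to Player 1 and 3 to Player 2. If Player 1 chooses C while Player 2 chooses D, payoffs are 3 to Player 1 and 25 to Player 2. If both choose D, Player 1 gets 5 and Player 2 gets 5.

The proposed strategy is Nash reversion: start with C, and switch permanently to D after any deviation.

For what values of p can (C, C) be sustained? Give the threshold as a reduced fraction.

11/20

With no time discounting, the continuation probability p plays the role of the discount factor.
Grim-trigger IC: 14/(1−p) ≥ 25 + 5p/(1−p) ⇒ p ≥ (25−14)/(25−5) = 11/20.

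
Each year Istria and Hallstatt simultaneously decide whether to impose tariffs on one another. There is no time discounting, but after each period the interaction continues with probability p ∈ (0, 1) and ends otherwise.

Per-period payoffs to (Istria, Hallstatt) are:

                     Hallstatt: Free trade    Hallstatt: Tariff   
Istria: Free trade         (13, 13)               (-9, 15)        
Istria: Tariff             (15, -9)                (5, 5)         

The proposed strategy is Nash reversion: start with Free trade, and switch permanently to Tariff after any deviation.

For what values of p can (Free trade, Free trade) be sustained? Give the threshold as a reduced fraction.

1/5

Expected cooperation value is 13 + p·13 + p²·13 + … = 13/(1−p); deviation gives 15 + p·5/(1−p).
13 ≥ 15(1−p) + 5p ⇒ 10p ≥ 2 ⇒ p ≥ 2/10 = 1/5.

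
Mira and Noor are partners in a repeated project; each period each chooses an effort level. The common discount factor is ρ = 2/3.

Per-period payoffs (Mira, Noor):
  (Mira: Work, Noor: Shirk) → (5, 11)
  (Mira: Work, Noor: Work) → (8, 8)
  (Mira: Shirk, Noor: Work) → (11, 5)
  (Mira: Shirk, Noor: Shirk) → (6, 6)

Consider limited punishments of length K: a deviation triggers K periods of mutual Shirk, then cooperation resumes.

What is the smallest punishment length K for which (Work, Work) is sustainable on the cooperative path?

4

Need Σ_{k=1}^{K} ρ^k ≥ (11−8)/(8−6) = 1.5000 at ρ = 2/3.
At K = 3 the sum is 1.4074 < 1.5000; at K = 4 it is 1.6049 ≥ 1.5000.
So the minimum punishment length is K = 4.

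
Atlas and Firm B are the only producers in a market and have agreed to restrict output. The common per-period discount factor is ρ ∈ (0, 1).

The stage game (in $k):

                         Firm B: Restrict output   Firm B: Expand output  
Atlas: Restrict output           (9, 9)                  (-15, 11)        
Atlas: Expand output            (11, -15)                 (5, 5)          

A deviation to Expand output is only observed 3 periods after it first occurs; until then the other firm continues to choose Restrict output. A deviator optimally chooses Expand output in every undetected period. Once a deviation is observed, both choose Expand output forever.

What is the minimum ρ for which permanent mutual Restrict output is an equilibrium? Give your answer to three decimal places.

0.693

A deviator earns 11 for 3 periods, then 5 forever; cooperating earns 9 forever. Multiplying the IC by (1−ρ):
9 ≥ 11(1−ρ^3) + 5ρ^3, so 6·ρ^3 ≥ 2 and ρ^3 ≥ 1/3.
ρ ≥ (1/3)^(1/3) ≈ 0.693.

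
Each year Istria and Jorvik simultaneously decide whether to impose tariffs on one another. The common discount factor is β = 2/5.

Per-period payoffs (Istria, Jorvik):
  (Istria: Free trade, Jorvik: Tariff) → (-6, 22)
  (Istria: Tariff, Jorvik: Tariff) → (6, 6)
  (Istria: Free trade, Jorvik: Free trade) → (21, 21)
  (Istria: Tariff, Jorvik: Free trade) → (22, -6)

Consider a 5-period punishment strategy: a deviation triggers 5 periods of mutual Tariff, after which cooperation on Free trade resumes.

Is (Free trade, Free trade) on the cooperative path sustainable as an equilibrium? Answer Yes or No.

Yes

IC: β+…+β^5 ≥ (22−21)/(21−6) = 1/15.
At β = 2/5: partial sum = 0.6598 ≥ 0.0667. Cooperation sustainable.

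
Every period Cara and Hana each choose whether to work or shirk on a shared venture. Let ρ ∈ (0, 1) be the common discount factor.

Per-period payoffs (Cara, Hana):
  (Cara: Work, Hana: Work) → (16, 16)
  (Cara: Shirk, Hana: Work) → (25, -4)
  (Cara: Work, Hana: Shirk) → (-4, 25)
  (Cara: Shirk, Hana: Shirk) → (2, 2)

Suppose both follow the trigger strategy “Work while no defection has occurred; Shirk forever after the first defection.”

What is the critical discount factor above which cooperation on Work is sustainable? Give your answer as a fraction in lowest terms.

9/23

Under grim trigger the critical discount factor is (T−C)/(T−P) with T = 25, C = 16, P = 2.
ρ* = (25−16)/(25−2) = 9/23.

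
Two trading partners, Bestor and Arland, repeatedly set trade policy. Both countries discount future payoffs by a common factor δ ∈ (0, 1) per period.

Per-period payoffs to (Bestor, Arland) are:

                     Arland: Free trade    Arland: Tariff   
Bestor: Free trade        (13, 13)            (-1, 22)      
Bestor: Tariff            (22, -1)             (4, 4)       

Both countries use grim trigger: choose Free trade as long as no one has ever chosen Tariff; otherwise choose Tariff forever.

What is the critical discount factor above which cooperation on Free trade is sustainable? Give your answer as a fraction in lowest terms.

1/2

Cooperation forever yields 13 each period: 13/(1−δ).
Deviating yields 22 once, then 4 forever: 22 + 4δ/(1−δ).
No profitable deviation requires 13/(1−δ) ≥ 22 + 4δ/(1−δ).
Multiplying by (1−δ): 13 ≥ 22(1−δ) + 4δ = 22 − 18δ.
So 18δ ≥ 9, i.e. δ ≥ 9/18 = 1/2.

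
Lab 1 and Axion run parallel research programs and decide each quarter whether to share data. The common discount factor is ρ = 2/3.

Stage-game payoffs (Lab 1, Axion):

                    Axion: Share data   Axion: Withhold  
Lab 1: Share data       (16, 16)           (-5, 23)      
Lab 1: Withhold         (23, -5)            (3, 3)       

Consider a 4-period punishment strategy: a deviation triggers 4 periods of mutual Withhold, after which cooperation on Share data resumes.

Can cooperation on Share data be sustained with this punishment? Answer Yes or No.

Comparing payoff streams over the 5 periods until play realigns: cooperate → 16(1+ρ+…+ρ^4); deviate → 23 + 3(ρ+…+ρ^4).
Cooperation is sustained iff (16−3)(ρ+…+ρ^4) ≥ 23−16.
ρ+…+ρ^4 = 2/3·(1−(2/3)^4)/(1−2/3) = 1.6049, and (23−16)/(16−3) = 0.5385.
1.6049 ≥ 0.5385, so cooperation is sustainable.

Yes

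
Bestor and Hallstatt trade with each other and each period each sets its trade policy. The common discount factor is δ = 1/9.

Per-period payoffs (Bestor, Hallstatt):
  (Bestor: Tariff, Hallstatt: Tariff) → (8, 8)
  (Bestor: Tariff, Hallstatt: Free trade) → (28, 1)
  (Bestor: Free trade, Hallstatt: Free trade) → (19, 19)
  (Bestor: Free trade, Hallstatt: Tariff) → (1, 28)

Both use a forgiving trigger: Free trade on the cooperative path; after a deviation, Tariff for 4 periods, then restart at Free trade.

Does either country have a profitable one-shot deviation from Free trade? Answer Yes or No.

Yes

A one-shot deviation gives 28 now, then 8 for 4 periods, then back to 19.
Gain from deviating: (28−19) today; loss: (19−8) in each of the next 4 periods.
No-deviation condition: (19−8)(δ+…+δ^4) ≥ 28−19, i.e. δ+…+δ^4 ≥ 9/11.
At δ = 1/9: δ+…+δ^4 = 0.1250 < 0.8182.
So cooperation is not sustainable.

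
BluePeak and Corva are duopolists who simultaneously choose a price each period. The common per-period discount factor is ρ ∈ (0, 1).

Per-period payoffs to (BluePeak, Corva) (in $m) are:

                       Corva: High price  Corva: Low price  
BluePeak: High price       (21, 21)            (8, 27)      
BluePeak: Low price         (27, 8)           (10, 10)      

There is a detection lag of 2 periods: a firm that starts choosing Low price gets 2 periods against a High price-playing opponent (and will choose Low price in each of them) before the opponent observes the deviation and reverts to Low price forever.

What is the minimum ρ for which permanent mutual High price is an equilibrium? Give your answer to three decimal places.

A deviator earns 27 for 2 periods, then 10 forever; cooperating earns 21 forever. Multiplying the IC by (1−ρ):
21 ≥ 27(1−ρ^2) + 10ρ^2, so 17·ρ^2 ≥ 6 and ρ^2 ≥ 6/17.
ρ ≥ (6/17)^(1/2) ≈ 0.594.

0.594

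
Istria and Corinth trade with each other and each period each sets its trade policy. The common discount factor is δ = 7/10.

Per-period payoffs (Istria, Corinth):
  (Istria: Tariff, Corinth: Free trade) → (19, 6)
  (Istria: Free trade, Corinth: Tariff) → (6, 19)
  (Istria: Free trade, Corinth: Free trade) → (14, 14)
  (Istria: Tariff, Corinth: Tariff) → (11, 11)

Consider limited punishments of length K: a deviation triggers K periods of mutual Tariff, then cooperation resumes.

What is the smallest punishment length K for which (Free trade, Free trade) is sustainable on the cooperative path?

No profitable deviation requires (14−11)(δ+…+δ^K) ≥ 19−14, i.e. δ+…+δ^K ≥ 5/3 ≈ 1.6667.
With δ = 7/10, the partial sums are K=1: 0.7000, K=2: 1.1900, K=3: 1.5330, K=4: 1.7731.
K = 4 is the first length at which the sum reaches 1.6667.

4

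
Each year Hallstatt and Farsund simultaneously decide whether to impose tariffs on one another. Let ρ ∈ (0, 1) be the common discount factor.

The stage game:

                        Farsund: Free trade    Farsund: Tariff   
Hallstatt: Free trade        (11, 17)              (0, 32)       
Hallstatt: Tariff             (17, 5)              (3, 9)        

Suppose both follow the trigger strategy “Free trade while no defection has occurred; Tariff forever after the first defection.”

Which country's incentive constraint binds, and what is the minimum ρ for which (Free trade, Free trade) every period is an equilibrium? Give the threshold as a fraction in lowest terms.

For Hallstatt: deviation gain 17−11 = 6, per-period punishment loss 11−3 = 8. IC gives ρ ≥ 6/14 = 3/7.
For Farsund: gain 15, loss 8 per period, so ρ ≥ 15/23.
The tighter constraint is Farsund's, so cooperation needs ρ ≥ 15/23.

Farsund; ρ ≥ 15/23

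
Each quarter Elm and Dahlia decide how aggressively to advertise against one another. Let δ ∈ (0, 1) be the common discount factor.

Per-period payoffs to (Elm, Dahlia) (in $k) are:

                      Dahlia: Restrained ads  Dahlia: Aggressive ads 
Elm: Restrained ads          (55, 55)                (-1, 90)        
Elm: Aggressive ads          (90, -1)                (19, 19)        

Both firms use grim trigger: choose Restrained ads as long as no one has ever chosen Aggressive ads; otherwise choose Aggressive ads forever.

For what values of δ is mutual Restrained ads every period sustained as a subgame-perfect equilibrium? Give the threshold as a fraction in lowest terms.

55/(1−δ) ≥ 90 + 19δ/(1−δ)
55 ≥ 90 − 71δ
δ ≥ 35/71.

35/71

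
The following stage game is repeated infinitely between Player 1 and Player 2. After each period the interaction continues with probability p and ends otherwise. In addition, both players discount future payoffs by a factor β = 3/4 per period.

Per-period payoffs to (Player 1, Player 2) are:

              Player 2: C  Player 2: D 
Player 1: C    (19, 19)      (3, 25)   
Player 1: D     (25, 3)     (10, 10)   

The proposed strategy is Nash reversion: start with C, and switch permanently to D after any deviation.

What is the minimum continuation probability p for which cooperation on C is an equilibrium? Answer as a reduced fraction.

With continuation probability p and discount β, the effective per-period discount factor is βp.
Grim-trigger IC: βp ≥ (25−19)/(25−10) = 2/5.
So p ≥ (2/5)/(3/4) = 8/15.

8/15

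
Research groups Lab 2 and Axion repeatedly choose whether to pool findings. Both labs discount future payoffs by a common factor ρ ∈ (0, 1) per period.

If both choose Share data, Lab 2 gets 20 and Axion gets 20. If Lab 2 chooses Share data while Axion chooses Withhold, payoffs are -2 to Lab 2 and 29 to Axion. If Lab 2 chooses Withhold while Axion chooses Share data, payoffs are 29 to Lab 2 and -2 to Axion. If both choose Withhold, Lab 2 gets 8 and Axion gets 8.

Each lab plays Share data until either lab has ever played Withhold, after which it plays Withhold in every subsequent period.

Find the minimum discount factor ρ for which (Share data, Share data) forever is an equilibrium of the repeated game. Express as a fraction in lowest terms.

3/7

20/(1−ρ) ≥ 29 + 8ρ/(1−ρ)
20 ≥ 29 − 21ρ
ρ ≥ 9/21 = 3/7.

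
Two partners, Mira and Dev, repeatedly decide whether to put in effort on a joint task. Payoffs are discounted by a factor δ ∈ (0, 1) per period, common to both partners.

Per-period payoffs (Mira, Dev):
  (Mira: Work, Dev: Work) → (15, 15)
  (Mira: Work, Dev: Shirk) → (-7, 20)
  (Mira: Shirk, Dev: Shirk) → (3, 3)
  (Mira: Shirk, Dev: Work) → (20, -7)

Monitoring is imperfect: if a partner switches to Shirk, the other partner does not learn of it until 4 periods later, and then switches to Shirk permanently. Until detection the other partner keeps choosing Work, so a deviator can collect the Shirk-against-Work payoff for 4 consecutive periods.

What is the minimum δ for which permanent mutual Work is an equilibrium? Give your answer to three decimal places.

0.736

A deviator earns 20 for 4 periods, then 3 forever; cooperating earns 15 forever. Multiplying the IC by (1−δ):
15 ≥ 20(1−δ^4) + 3δ^4, so 17·δ^4 ≥ 5 and δ^4 ≥ 5/17.
δ ≥ (5/17)^(1/4) ≈ 0.736.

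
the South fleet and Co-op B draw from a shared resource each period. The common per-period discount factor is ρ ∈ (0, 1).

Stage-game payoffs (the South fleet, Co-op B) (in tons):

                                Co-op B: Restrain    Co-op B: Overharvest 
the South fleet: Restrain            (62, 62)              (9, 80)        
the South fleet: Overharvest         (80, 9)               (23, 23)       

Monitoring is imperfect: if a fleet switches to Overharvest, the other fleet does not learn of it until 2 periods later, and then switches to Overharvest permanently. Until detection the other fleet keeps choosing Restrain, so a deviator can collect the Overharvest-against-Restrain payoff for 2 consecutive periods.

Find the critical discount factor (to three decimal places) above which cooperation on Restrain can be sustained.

A deviator earns 80 for 2 periods, then 23 forever; cooperating earns 62 forever. Multiplying the IC by (1−ρ):
62 ≥ 80(1−ρ^2) + 23ρ^2, so 57·ρ^2 ≥ 18 and ρ^2 ≥ 6/19.
ρ ≥ (6/19)^(1/2) ≈ 0.562.

0.562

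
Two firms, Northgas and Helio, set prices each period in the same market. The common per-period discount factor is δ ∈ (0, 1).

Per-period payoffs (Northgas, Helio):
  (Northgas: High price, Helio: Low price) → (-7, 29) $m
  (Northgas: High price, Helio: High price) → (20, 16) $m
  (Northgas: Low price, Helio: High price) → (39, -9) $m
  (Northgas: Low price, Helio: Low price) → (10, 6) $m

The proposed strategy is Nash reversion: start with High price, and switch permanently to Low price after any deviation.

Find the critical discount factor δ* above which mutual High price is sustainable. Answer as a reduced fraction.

19/29

Northgas's threshold: (39−20)/(39−10) = 19/29.
Helio's threshold: (29−16)/(29−6) = 13/23.
19/29 > 13/23, so Northgas binds and δ* = 19/29.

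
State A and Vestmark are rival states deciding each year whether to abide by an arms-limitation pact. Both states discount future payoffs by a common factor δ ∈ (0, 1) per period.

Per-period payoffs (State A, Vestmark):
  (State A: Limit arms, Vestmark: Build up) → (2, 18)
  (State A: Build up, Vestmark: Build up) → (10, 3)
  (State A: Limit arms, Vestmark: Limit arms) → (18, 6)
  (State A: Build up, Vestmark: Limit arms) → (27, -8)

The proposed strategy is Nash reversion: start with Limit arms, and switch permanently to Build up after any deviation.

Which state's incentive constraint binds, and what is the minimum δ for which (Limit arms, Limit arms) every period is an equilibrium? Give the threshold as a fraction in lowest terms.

Vestmark; δ ≥ 4/5

State A's threshold: (27−18)/(27−10) = 9/17.
Vestmark's threshold: (18−6)/(18−3) = 4/5.
9/17 < 4/5, so Vestmark binds and δ* = 4/5.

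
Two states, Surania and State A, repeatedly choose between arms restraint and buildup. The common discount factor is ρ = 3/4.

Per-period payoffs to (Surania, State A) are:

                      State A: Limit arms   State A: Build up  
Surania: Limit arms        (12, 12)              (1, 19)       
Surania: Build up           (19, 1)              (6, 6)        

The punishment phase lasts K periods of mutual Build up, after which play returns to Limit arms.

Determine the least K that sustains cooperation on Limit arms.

Need Σ_{k=1}^{K} ρ^k ≥ (19−12)/(12−6) = 1.1667 at ρ = 3/4.
At K = 1 the sum is 0.7500 < 1.1667; at K = 2 it is 1.3125 ≥ 1.1667.
So the minimum punishment length is K = 2.

2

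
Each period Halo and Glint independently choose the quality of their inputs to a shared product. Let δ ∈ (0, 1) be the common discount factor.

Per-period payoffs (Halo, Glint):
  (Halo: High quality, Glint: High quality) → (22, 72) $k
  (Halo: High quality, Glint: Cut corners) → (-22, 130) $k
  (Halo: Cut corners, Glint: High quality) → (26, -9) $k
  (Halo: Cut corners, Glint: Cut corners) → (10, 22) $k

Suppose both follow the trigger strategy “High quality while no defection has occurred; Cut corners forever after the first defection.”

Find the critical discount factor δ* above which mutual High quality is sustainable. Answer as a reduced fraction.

For Halo: deviation gain 26−22 = 4, per-period punishment loss 22−10 = 12. IC gives δ ≥ 4/16 = 1/4.
For Glint: gain 58, loss 50 per period, so δ ≥ 58/108 = 29/54.
The tighter constraint is Glint's, so cooperation needs δ ≥ 29/54.

29/54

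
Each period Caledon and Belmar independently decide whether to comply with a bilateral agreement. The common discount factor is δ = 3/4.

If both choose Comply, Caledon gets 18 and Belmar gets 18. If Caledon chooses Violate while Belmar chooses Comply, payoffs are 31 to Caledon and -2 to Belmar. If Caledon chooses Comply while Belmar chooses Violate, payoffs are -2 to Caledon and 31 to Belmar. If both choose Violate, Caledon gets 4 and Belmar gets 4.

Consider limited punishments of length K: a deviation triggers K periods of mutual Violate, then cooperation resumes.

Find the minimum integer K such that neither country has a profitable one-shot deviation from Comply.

IC: δ(1−δ^K)/(1−δ) ≥ (31−18)/(18−4) = 13/14.
With δ = 3/4: need 1 − δ^K ≥ 13/14·(1−3/4)/(3/4), i.e. δ^K ≤ 0.6905.
Since (3/4)^1 = 0.7500 and (3/4)^2 = 0.5625, the smallest such K is 2.

2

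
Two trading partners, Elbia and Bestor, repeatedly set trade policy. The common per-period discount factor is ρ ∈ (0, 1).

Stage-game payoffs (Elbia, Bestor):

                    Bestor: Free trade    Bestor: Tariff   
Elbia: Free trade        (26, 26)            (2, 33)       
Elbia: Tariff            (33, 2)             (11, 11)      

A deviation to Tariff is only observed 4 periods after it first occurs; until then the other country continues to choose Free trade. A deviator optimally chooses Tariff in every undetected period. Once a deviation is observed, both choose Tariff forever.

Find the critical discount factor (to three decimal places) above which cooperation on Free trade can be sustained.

The best deviation is to choose Tariff for all 4 undetected periods, earning 33 each, then 11 forever once detected.
Deviation value: 33(1−ρ^4)/(1−ρ) + 11ρ^4/(1−ρ); cooperation value: 26/(1−ρ).
IC: 26 ≥ 33(1−ρ^4) + 11ρ^4 = 33 − 22ρ^4.
So ρ^4 ≥ 7/22, giving ρ ≥ (7/22)^(1/4) ≈ 0.751.

0.751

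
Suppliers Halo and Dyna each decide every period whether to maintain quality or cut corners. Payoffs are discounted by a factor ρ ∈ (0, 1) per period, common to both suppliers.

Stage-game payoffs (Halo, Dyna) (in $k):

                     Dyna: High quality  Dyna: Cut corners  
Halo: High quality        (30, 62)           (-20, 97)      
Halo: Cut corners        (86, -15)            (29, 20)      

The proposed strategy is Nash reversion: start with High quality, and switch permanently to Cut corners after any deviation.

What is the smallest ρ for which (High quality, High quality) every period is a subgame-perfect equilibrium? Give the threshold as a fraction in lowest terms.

For Halo: deviation gain 86−30 = 56, per-period punishment loss 30−29 = 1. IC gives ρ ≥ 56/57.
For Dyna: gain 35, loss 42 per period, so ρ ≥ 35/77 = 5/11.
The tighter constraint is Halo's, so cooperation needs ρ ≥ 56/57.

56/57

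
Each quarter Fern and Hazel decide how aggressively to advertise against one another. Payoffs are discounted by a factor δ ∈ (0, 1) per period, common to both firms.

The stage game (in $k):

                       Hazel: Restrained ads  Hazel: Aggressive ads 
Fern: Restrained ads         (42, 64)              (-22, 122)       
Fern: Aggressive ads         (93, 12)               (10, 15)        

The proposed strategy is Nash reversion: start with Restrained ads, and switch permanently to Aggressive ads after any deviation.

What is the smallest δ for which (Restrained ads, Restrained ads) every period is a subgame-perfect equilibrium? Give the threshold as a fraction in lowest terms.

Fern's threshold: (93−42)/(93−10) = 51/83.
Hazel's threshold: (122−64)/(122−15) = 58/107.
51/83 > 58/107, so Fern binds and δ* = 51/83.

51/83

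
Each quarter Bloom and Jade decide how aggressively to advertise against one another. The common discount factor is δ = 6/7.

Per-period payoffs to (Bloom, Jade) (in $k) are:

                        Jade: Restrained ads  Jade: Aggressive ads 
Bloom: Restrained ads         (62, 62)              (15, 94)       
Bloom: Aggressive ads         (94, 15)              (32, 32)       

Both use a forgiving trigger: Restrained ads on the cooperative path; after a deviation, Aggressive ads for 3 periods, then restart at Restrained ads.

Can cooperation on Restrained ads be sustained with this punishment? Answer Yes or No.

Yes

IC: δ+…+δ^3 ≥ (94−62)/(62−32) = 16/15.
At δ = 6/7: partial sum = 2.2216 ≥ 1.0667. Cooperation sustainable.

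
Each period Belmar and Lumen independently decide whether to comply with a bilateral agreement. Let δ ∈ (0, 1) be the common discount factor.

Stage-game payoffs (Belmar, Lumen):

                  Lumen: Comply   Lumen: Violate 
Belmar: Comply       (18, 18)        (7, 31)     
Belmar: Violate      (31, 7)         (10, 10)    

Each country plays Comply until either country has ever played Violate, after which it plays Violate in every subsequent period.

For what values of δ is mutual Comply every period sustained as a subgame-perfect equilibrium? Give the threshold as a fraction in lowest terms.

18/(1−δ) ≥ 31 + 10δ/(1−δ)
18 ≥ 31 − 21δ
δ ≥ 13/21.

13/21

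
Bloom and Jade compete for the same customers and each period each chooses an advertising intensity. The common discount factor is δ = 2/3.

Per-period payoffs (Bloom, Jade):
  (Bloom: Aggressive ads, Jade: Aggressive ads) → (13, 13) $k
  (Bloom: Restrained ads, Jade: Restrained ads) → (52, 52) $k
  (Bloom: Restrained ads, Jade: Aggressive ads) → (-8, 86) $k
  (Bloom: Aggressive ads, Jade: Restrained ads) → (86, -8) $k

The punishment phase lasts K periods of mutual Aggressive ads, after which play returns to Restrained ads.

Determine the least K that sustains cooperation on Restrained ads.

2

IC: δ(1−δ^K)/(1−δ) ≥ (86−52)/(52−13) = 34/39.
With δ = 2/3: need 1 − δ^K ≥ 34/39·(1−2/3)/(2/3), i.e. δ^K ≤ 0.5641.
Since (2/3)^1 = 0.6667 and (2/3)^2 = 0.4444, the smallest such K is 2.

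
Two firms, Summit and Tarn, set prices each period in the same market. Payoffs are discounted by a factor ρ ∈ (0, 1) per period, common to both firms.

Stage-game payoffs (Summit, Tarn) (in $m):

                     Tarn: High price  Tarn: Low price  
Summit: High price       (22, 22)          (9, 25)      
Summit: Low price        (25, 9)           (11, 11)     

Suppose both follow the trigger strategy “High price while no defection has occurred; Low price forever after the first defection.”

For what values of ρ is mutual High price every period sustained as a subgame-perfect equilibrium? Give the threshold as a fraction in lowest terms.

22/(1−ρ) ≥ 25 + 11ρ/(1−ρ)
22 ≥ 25 − 14ρ
ρ ≥ 3/14.

3/14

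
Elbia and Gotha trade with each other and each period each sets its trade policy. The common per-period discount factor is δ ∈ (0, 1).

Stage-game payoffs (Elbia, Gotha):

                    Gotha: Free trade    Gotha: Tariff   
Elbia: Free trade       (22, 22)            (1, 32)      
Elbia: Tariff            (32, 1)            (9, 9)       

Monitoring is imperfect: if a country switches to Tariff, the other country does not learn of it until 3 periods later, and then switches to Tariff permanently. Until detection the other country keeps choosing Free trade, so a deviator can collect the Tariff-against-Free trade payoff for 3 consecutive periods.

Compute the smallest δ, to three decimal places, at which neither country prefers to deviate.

0.758

The best deviation is to choose Tariff for all 3 undetected periods, earning 32 each, then 9 forever once detected.
Deviation value: 32(1−δ^3)/(1−δ) + 9δ^3/(1−δ); cooperation value: 22/(1−δ).
IC: 22 ≥ 32(1−δ^3) + 9δ^3 = 32 − 23δ^3.
So δ^3 ≥ 10/23, giving δ ≥ (10/23)^(1/3) ≈ 0.758.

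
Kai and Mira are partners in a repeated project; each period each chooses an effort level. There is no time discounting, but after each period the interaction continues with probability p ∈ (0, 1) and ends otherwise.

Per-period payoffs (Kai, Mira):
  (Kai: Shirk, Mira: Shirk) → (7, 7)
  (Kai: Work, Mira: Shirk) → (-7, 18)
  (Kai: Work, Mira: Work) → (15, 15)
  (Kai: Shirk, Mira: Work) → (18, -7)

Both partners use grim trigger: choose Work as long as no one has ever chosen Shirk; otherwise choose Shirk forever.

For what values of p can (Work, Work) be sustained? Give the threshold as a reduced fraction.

3/11

Expected cooperation value is 15 + p·15 + p²·15 + … = 15/(1−p); deviation gives 18 + p·7/(1−p).
15 ≥ 18(1−p) + 7p ⇒ 11p ≥ 3 ⇒ p ≥ 3/11.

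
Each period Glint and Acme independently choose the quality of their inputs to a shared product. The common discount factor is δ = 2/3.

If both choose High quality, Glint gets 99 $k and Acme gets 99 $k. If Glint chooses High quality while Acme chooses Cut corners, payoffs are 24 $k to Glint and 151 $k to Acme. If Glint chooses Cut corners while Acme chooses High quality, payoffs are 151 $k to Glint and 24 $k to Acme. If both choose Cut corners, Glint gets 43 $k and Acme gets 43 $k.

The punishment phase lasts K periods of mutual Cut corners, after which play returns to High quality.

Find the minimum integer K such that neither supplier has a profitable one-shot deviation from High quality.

No profitable deviation requires (99−43)(δ+…+δ^K) ≥ 151−99, i.e. δ+…+δ^K ≥ 13/14 ≈ 0.9286.
With δ = 2/3, the partial sums are K=1: 0.6667, K=2: 1.1111.
K = 2 is the first length at which the sum reaches 0.9286.

2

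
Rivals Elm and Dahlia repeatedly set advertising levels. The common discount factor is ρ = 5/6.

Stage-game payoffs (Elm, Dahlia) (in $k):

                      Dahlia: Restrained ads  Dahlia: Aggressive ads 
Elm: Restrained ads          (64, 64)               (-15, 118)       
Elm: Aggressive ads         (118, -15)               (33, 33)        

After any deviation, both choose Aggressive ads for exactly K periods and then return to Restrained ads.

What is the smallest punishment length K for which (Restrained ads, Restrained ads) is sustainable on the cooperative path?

3

IC: ρ(1−ρ^K)/(1−ρ) ≥ (118−64)/(64−33) = 54/31.
With ρ = 5/6: need 1 − ρ^K ≥ 54/31·(1−5/6)/(5/6), i.e. ρ^K ≤ 0.6516.
Since (5/6)^2 = 0.6944 and (5/6)^3 = 0.5787, the smallest such K is 3.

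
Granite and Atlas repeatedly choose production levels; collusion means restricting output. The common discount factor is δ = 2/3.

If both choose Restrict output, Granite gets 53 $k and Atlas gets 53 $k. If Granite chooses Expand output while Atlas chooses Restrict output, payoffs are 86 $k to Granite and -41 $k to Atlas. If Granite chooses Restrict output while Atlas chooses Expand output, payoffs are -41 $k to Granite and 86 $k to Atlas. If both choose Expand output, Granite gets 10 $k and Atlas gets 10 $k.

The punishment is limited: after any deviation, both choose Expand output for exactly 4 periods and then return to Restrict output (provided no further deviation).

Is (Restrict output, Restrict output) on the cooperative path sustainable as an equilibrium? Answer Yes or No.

Yes

A one-shot deviation gives 86 now, then 10 for 4 periods, then back to 53.
Gain from deviating: (86−53) today; loss: (53−10) in each of the next 4 periods.
No-deviation condition: (53−10)(δ+…+δ^4) ≥ 86−53, i.e. δ+…+δ^4 ≥ 33/43.
At δ = 2/3: δ+…+δ^4 = 1.6049 ≥ 0.7674.
So cooperation is sustainable.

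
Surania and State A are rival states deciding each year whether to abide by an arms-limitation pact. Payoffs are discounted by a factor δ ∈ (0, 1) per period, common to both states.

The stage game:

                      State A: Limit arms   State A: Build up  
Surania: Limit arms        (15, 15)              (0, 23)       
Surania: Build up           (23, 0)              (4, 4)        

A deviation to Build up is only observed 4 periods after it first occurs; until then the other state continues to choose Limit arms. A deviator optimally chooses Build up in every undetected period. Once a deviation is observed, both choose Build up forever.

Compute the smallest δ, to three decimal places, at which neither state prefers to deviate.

A deviator earns 23 for 4 periods, then 4 forever; cooperating earns 15 forever. Multiplying the IC by (1−δ):
15 ≥ 23(1−δ^4) + 4δ^4, so 19·δ^4 ≥ 8 and δ^4 ≥ 8/19.
δ ≥ (8/19)^(1/4) ≈ 0.806.

0.806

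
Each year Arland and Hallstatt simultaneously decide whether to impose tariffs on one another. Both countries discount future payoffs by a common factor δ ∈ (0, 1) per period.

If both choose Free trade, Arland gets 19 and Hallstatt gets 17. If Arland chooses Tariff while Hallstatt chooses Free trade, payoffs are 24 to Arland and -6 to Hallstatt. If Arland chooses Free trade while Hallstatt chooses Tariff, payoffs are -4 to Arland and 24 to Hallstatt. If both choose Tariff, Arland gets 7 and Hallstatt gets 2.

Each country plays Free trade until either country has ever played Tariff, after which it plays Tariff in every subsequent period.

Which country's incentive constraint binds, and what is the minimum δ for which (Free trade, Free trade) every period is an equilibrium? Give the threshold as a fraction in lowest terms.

Arland: cooperation gives 19 each period; deviation gives 24 once then 7 forever.
  19/(1−δ) ≥ 24 + 7δ/(1−δ) ⇒ δ ≥ 5/17.
Hallstatt: cooperation gives 17 each period; deviation gives 24 once then 2 forever.
  δ ≥ 7/22.
Both must hold, so the binding constraint is Hallstatt's: δ ≥ 7/22.

Hallstatt; δ ≥ 7/22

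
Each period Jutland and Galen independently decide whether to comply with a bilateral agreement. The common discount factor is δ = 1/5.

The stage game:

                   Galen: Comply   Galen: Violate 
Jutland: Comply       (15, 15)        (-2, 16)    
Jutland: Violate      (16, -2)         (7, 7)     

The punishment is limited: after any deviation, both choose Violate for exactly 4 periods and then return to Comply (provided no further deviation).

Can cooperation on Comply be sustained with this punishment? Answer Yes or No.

Yes

A one-shot deviation gives 16 now, then 7 for 4 periods, then back to 15.
Gain from deviating: (16−15) today; loss: (15−7) in each of the next 4 periods.
No-deviation condition: (15−7)(δ+…+δ^4) ≥ 16−15, i.e. δ+…+δ^4 ≥ 1/8.
At δ = 1/5: δ+…+δ^4 = 0.2496 ≥ 0.1250.
So cooperation is sustainable.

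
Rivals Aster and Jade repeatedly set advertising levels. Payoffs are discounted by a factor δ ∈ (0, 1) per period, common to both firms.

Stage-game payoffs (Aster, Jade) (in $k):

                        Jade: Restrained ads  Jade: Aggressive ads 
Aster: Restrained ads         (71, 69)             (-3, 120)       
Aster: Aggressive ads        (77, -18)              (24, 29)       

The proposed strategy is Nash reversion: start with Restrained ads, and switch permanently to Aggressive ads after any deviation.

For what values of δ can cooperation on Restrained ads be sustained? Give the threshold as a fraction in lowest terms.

For Aster: deviation gain 77−71 = 6, per-period punishment loss 71−24 = 47. IC gives δ ≥ 6/53.
For Jade: gain 51, loss 40 per period, so δ ≥ 51/91.
The tighter constraint is Jade's, so cooperation needs δ ≥ 51/91.

51/91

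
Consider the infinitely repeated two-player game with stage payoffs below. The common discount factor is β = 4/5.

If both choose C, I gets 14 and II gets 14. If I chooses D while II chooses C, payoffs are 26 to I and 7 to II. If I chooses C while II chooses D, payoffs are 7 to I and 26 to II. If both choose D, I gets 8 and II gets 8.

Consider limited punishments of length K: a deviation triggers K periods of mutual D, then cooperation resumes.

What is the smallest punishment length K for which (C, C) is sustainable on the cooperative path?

4

No profitable deviation requires (14−8)(β+…+β^K) ≥ 26−14, i.e. β+…+β^K ≥ 2 ≈ 2.0000.
With β = 4/5, the partial sums are K=1: 0.8000, K=2: 1.4400, K=3: 1.9520, K=4: 2.3616.
K = 4 is the first length at which the sum reaches 2.0000.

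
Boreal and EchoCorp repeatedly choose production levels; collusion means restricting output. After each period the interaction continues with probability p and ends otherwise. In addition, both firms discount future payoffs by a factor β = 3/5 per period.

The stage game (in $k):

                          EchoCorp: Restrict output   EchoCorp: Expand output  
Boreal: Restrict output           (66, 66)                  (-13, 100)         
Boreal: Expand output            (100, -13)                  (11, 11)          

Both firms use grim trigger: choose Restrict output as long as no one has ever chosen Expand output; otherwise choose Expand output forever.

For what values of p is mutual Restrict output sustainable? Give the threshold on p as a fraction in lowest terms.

Expected continuation weight on next period's payoff is β·p = 3/5·p, which plays the role of the discount factor.
Cooperation requires 3/5·p ≥ (100−66)/(100−11) = 34/89, hence p ≥ 170/267.

170/267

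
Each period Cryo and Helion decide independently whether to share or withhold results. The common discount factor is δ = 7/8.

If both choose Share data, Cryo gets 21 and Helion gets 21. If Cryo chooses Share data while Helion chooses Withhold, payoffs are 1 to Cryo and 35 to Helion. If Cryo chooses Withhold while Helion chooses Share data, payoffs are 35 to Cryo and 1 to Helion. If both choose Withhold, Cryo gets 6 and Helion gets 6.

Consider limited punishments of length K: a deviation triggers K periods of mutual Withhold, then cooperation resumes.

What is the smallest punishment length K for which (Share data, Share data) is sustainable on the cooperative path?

2

Need Σ_{k=1}^{K} δ^k ≥ (35−21)/(21−6) = 0.9333 at δ = 7/8.
At K = 1 the sum is 0.8750 < 0.9333; at K = 2 it is 1.6406 ≥ 0.9333.
So the minimum punishment length is K = 2.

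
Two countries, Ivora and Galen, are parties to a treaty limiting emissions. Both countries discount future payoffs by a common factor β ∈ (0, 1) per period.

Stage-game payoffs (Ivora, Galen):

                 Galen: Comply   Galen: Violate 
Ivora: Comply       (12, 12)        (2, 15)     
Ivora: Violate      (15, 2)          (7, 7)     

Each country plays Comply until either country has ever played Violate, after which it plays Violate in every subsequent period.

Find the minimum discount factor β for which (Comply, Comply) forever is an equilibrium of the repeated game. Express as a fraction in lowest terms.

One-period gain from deviating is 15 − 12 = 3. The loss is 12 − 7 = 5 in every subsequent period, with present value 5·β/(1−β).
Deviation is unprofitable when 5·β/(1−β) ≥ 3, i.e. β/(1−β) ≥ 3/5.
Equivalently β ≥ 3/(3+5) = 3/8.

3/8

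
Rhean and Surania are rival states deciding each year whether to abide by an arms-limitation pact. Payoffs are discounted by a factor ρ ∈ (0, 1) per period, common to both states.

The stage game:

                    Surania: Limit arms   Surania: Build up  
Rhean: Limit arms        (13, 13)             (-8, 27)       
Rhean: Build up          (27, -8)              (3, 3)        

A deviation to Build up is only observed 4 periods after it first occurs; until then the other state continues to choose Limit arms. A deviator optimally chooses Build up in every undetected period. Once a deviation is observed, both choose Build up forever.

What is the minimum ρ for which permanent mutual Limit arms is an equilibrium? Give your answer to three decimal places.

0.874

The best deviation is to choose Build up for all 4 undetected periods, earning 27 each, then 3 forever once detected.
Deviation value: 27(1−ρ^4)/(1−ρ) + 3ρ^4/(1−ρ); cooperation value: 13/(1−ρ).
IC: 13 ≥ 27(1−ρ^4) + 3ρ^4 = 27 − 24ρ^4.
So ρ^4 ≥ 14/24 = 7/12, giving ρ ≥ (7/12)^(1/4) ≈ 0.874.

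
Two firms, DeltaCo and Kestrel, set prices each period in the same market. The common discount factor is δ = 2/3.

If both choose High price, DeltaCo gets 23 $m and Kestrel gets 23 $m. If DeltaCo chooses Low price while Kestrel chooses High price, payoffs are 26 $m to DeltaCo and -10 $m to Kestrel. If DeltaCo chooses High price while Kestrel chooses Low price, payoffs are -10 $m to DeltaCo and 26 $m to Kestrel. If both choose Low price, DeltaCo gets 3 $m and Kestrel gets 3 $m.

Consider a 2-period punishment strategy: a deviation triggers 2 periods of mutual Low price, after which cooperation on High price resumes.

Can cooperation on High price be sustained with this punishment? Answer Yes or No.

Comparing payoff streams over the 3 periods until play realigns: cooperate → 23(1+δ+…+δ^2); deviate → 26 + 3(δ+…+δ^2).
Cooperation is sustained iff (23−3)(δ+…+δ^2) ≥ 26−23.
δ+…+δ^2 = 2/3·(1−(2/3)^2)/(1−2/3) = 1.1111, and (26−23)/(23−3) = 0.1500.
1.1111 ≥ 0.1500, so cooperation is sustainable.

Yes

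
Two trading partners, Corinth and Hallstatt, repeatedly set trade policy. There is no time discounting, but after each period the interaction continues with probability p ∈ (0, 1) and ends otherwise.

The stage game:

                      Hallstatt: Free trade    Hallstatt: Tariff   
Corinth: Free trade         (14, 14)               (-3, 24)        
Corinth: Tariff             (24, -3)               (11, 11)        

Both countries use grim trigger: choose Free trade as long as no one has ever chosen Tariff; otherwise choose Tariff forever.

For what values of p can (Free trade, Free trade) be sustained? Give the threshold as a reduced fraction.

10/13

With no time discounting, the continuation probability p plays the role of the discount factor.
Grim-trigger IC: 14/(1−p) ≥ 24 + 11p/(1−p) ⇒ p ≥ (24−14)/(24−11) = 10/13.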